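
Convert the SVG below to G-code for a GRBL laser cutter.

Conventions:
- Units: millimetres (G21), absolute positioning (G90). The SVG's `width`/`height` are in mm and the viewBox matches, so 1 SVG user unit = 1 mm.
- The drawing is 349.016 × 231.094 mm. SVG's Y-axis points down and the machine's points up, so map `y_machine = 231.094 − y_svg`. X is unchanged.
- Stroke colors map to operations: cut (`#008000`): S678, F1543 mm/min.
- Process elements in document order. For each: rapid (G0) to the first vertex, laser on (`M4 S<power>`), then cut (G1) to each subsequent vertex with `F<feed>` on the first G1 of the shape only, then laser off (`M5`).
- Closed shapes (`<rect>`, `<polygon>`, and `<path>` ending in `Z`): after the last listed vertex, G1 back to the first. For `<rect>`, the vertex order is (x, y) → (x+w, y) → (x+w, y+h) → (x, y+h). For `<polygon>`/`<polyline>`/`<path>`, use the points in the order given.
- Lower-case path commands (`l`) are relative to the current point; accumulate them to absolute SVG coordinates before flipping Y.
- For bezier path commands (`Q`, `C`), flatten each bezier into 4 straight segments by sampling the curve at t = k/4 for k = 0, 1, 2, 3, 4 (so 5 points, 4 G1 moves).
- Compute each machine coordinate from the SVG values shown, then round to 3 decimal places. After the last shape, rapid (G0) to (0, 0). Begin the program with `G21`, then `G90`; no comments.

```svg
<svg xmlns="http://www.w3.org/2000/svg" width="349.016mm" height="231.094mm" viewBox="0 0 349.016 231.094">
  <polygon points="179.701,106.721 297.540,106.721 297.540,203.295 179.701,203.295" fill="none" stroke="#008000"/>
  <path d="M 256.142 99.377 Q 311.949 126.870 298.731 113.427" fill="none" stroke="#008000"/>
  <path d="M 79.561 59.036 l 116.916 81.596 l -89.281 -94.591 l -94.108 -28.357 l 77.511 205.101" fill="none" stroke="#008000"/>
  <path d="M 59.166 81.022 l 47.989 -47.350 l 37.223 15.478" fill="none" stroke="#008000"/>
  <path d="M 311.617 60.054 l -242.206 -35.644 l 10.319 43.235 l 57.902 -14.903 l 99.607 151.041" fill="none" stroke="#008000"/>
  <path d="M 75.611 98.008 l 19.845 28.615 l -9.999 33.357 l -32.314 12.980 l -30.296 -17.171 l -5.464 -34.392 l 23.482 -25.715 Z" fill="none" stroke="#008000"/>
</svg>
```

G21
G90
G0 X179.701 Y124.373
M4 S678
G1 X297.540 Y124.373 F1543
G1 X297.540 Y27.799
G1 X179.701 Y27.799
G1 X179.701 Y124.373
M5
G0 X256.142 Y131.717
M4 S678
G1 X279.731 Y120.529 F1543
G1 X294.693 Y114.458
G1 X301.026 Y113.504
G1 X298.731 Y117.667
M5
G0 X79.561 Y172.058
M4 S678
G1 X196.477 Y90.462 F1543
G1 X107.196 Y185.053
G1 X13.088 Y213.410
G1 X90.599 Y8.309
M5
G0 X59.166 Y150.072
M4 S678
G1 X107.155 Y197.422 F1543
G1 X144.378 Y181.944
M5
G0 X311.617 Y171.040
M4 S678
G1 X69.411 Y206.684 F1543
G1 X79.730 Y163.449
G1 X137.632 Y178.352
G1 X237.239 Y27.311
M5
G0 X75.611 Y133.086
M4 S678
G1 X95.456 Y104.471 F1543
G1 X85.457 Y71.114
G1 X53.143 Y58.134
G1 X22.847 Y75.305
G1 X17.383 Y109.697
G1 X40.865 Y135.412
G1 X75.611 Y133.086
M5
G0 X0.000 Y0.000

viewBox `0 0 349.016 231.094` with mm width/height → 1 unit = 1 mm. Flip: y_m = 231.094 − y_svg.

**Shape 1** — `<polygon>` rectangle, stroke `#008000` → cut (S678, F1543). Machine vertices: (179.701,124.373) → (297.540,124.373) → (297.540,27.799) → (179.701,27.799) → (179.701,124.373). Closed: final G1 returns to the first vertex.

**Shape 2** — `<path>` quadratic bezier, stroke `#008000` → cut (S678, F1543). Control points (SVG): P0=(256.142,99.377), P1=(311.949,126.870), P2=(298.731,113.427); sampled at t=k/4. Machine vertices: (256.142,131.717) → (279.731,120.529) → (294.693,114.458) → (301.026,113.504) → (298.731,117.667). Open path.

**Shape 3** — `<path>` open polyline, stroke `#008000` → cut (S678, F1543). Machine vertices: (79.561,172.058) → (196.477,90.462) → (107.196,185.053) → (13.088,213.410) → (90.599,8.309). Open path.

**Shape 4** — `<path>` open polyline, stroke `#008000` → cut (S678, F1543). Machine vertices: (59.166,150.072) → (107.155,197.422) → (144.378,181.944). Open path.

**Shape 5** — `<path>` open polyline, stroke `#008000` → cut (S678, F1543). Machine vertices: (311.617,171.040) → (69.411,206.684) → (79.730,163.449) → (137.632,178.352) → (237.239,27.311). Open path.

**Shape 6** — `<path>` regular polygon, stroke `#008000` → cut (S678, F1543). Machine vertices: (75.611,133.086) → (95.456,104.471) → (85.457,71.114) → (53.143,58.134) → (22.847,75.305) → (17.383,109.697) → (40.865,135.412) → (75.611,133.086). Closed: final G1 returns to the first vertex.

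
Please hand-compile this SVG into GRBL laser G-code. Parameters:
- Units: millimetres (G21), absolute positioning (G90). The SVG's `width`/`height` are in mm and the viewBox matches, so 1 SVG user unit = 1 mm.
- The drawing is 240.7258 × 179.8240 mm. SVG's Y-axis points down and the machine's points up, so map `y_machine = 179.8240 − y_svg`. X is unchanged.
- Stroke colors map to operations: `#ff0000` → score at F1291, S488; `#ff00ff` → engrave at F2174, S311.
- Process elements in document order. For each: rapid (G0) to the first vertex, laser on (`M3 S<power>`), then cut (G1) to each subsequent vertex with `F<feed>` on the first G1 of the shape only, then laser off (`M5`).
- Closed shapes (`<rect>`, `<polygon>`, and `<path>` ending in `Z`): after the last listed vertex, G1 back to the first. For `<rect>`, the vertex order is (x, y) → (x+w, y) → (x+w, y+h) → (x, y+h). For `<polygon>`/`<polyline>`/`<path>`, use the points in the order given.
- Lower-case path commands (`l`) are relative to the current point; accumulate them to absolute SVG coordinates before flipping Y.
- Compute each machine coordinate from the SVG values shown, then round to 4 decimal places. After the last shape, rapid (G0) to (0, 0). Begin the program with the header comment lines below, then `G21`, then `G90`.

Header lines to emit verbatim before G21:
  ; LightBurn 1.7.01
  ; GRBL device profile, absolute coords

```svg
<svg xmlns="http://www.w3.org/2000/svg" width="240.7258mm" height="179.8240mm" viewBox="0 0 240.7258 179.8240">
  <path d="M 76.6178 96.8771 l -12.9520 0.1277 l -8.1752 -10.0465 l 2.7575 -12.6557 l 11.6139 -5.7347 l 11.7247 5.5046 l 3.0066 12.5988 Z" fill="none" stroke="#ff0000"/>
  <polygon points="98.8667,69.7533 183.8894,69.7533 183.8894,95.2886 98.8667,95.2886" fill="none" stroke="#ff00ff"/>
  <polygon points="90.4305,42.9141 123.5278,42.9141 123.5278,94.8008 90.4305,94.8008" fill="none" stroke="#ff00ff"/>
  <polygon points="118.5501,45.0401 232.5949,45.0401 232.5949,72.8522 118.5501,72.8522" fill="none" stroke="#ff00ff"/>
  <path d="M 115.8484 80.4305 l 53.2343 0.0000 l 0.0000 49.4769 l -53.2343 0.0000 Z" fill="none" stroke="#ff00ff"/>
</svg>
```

1 u = 1 mm; y_m = 179.8240 − y.

[1] `<path>` regular polygon, #ff0000→score S488 F1291: (76.6178,82.9469) → (63.6658,82.8192) → (55.4906,92.8657) → (58.2481,105.5214) → (69.8620,111.2561) → (81.5867,105.7515) → (84.5933,93.1527) → (76.6178,82.9469) (closed)

[2] `<polygon>` rectangle, #ff00ff→engrave S311 F2174: (98.8667,110.0707) → (183.8894,110.0707) → (183.8894,84.5354) → (98.8667,84.5354) → (98.8667,110.0707) (closed)

[3] `<polygon>` rectangle, #ff00ff→engrave S311 F2174: (90.4305,136.9099) → (123.5278,136.9099) → (123.5278,85.0232) → (90.4305,85.0232) → (90.4305,136.9099) (closed)

[4] `<polygon>` rectangle, #ff00ff→engrave S311 F2174: (118.5501,134.7839) → (232.5949,134.7839) → (232.5949,106.9718) → (118.5501,106.9718) → (118.5501,134.7839) (closed)

[5] `<path>` rectangle, #ff00ff→engrave S311 F2174: (115.8484,99.3935) → (169.0827,99.3935) → (169.0827,49.9166) → (115.8484,49.9166) → (115.8484,99.3935) (closed)

; LightBurn 1.7.01
; GRBL device profile, absolute coords
G21
G90
G0 X76.6178 Y82.9469
M3 S488
G1 X63.6658 Y82.8192 F1291
G1 X55.4906 Y92.8657
G1 X58.2481 Y105.5214
G1 X69.8620 Y111.2561
G1 X81.5867 Y105.7515
G1 X84.5933 Y93.1527
G1 X76.6178 Y82.9469
M5
G0 X98.8667 Y110.0707
M3 S311
G1 X183.8894 Y110.0707 F2174
G1 X183.8894 Y84.5354
G1 X98.8667 Y84.5354
G1 X98.8667 Y110.0707
M5
G0 X90.4305 Y136.9099
M3 S311
G1 X123.5278 Y136.9099 F2174
G1 X123.5278 Y85.0232
G1 X90.4305 Y85.0232
G1 X90.4305 Y136.9099
M5
G0 X118.5501 Y134.7839
M3 S311
G1 X232.5949 Y134.7839 F2174
G1 X232.5949 Y106.9718
G1 X118.5501 Y106.9718
G1 X118.5501 Y134.7839
M5
G0 X115.8484 Y99.3935
M3 S311
G1 X169.0827 Y99.3935 F2174
G1 X169.0827 Y49.9166
G1 X115.8484 Y49.9166
G1 X115.8484 Y99.3935
M5
G0 X0.0000 Y0.0000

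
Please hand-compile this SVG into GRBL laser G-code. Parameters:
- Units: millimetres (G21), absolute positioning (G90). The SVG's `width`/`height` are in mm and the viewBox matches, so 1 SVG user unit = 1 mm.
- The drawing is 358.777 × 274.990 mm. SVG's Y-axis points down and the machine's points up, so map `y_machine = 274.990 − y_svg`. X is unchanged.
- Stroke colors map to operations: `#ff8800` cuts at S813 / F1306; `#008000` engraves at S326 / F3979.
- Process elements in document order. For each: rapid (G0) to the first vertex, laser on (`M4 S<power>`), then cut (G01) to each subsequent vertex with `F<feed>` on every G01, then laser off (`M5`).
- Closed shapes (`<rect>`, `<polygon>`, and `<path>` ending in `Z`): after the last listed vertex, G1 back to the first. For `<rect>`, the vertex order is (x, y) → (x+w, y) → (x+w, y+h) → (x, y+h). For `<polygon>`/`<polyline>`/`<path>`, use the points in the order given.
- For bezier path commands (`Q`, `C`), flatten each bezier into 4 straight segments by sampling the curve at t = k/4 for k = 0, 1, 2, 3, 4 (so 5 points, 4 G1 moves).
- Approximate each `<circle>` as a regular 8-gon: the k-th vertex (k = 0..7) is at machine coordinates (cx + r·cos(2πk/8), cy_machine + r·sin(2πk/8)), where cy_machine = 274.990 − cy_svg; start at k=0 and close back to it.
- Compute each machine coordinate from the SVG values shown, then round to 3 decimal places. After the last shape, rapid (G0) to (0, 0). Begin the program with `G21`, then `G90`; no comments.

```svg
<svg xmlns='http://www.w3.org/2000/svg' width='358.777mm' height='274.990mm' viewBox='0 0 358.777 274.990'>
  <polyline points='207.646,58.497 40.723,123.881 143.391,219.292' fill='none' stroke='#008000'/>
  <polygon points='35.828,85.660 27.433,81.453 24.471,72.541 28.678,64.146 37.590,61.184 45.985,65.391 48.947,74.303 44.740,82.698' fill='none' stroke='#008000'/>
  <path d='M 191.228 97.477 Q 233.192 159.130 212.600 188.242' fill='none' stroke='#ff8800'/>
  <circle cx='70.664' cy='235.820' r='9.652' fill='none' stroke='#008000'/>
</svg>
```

viewBox `0 0 358.777 274.990` with mm width/height → 1 unit = 1 mm. Flip: y_m = 274.990 − y_svg.

**Shape 1** — `<polyline>` open polyline, stroke `#008000` → engrave (S326, F3979). Machine vertices: (207.646,216.493) → (40.723,151.109) → (143.391,55.698). Open path.

**Shape 2** — `<polygon>` regular polygon, stroke `#008000` → engrave (S326, F3979). Machine vertices: (35.828,189.330) → (27.433,193.537) → (24.471,202.449) → (28.678,210.844) → (37.590,213.806) → (45.985,209.599) → (48.947,200.687) → (44.740,192.292) → (35.828,189.330). Closed: final G1 returns to the first vertex.

**Shape 3** — `<path>` quadratic bezier, stroke `#ff8800` → cut (S813, F1306). Control points (SVG): P0=(191.228,97.477), P1=(233.192,159.130), P2=(212.600,188.242); sampled at t=k/4. Machine vertices: (191.228,177.513) → (208.300,148.720) → (217.553,123.995) → (218.986,103.338) → (212.600,86.748). Open path.

**Shape 4** — `<circle>` circle, stroke `#008000` → engrave (S326, F3979). Machine vertices: (80.316,39.170) → (77.489,45.995) → (70.664,48.822) → (63.839,45.995) → (61.012,39.170) → (63.839,32.345) → (70.664,29.518) → (77.489,32.345) → (80.316,39.170). Closed: final G1 returns to the first vertex.

G21
G90
G0 X207.646 Y216.493
M4 S326
G01 X40.723 Y151.109 F3979
G01 X143.391 Y55.698 F3979
M5
G0 X35.828 Y189.330
M4 S326
G01 X27.433 Y193.537 F3979
G01 X24.471 Y202.449 F3979
G01 X28.678 Y210.844 F3979
G01 X37.590 Y213.806 F3979
G01 X45.985 Y209.599 F3979
G01 X48.947 Y200.687 F3979
G01 X44.740 Y192.292 F3979
G01 X35.828 Y189.330 F3979
M5
G0 X191.228 Y177.513
M4 S813
G01 X208.300 Y148.720 F1306
G01 X217.553 Y123.995 F1306
G01 X218.986 Y103.338 F1306
G01 X212.600 Y86.748 F1306
M5
G0 X80.316 Y39.170
M4 S326
G01 X77.489 Y45.995 F3979
G01 X70.664 Y48.822 F3979
G01 X63.839 Y45.995 F3979
G01 X61.012 Y39.170 F3979
G01 X63.839 Y32.345 F3979
G01 X70.664 Y29.518 F3979
G01 X77.489 Y32.345 F3979
G01 X80.316 Y39.170 F3979
M5
G0 X0.000 Y0.000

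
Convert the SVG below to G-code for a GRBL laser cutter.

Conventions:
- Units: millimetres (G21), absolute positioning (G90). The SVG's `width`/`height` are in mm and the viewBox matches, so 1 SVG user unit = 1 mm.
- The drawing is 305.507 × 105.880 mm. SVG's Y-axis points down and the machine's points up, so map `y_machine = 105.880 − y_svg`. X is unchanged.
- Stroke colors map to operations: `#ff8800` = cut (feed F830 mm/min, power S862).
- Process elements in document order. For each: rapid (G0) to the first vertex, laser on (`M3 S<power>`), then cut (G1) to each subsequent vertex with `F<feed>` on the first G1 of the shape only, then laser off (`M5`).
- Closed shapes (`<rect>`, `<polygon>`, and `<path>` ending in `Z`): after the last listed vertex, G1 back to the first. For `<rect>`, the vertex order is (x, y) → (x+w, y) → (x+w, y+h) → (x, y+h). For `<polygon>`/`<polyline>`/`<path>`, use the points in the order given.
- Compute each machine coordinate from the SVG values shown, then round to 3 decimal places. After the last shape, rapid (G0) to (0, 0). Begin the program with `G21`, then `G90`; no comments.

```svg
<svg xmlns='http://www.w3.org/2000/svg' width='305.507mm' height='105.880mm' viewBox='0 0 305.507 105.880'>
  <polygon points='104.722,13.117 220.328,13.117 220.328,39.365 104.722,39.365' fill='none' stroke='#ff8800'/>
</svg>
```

Since the viewBox matches the mm dimensions, user units are millimetres directly. The only transform is the Y-flip y_m = 105.880 − y_svg.

Shape 1 is a rectangle drawn with `<polygon>`. Its stroke #ff8800 means cut at S862, F830. After flipping Y the toolpath is (104.722,92.763) → (220.328,92.763) → (220.328,66.515) → (104.722,66.515) → (104.722,92.763), returning to the start.

G21
G90
G0 X104.722 Y92.763
M3 S862
G1 X220.328 Y92.763 F830
G1 X220.328 Y66.515
G1 X104.722 Y66.515
G1 X104.722 Y92.763
M5
G0 X0.000 Y0.000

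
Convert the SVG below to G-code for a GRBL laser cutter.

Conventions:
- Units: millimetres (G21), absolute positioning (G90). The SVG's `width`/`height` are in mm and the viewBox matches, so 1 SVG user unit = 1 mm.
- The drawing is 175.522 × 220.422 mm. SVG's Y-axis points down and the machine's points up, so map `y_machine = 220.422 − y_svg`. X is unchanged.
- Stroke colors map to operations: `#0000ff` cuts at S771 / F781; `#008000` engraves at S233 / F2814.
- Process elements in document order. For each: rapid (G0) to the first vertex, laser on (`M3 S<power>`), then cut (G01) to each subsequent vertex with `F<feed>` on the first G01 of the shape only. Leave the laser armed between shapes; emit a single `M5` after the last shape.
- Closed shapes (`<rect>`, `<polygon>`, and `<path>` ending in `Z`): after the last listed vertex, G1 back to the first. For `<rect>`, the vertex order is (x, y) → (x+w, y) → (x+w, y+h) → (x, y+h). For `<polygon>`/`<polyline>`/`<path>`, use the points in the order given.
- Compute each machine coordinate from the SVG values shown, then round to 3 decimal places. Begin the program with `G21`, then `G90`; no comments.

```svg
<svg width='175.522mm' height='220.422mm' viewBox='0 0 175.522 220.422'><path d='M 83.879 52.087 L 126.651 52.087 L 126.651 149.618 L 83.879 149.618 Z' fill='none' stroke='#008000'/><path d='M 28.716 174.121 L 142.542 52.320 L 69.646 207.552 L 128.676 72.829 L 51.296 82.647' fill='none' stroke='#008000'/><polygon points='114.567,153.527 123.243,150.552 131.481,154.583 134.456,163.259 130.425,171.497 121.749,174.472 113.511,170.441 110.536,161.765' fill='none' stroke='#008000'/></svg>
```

viewBox `0 0 175.522 220.422` with mm width/height → 1 unit = 1 mm. Flip: y_m = 220.422 − y_svg.

**Shape 1** — `<path>` rectangle, stroke `#008000` → engrave (S233, F2814). Machine vertices: (83.879,168.335) → (126.651,168.335) → (126.651,70.804) → (83.879,70.804) → (83.879,168.335). Closed: final G1 returns to the first vertex.

**Shape 2** — `<path>` open polyline, stroke `#008000` → engrave (S233, F2814). Machine vertices: (28.716,46.301) → (142.542,168.102) → (69.646,12.870) → (128.676,147.593) → (51.296,137.775). Open path.

**Shape 3** — `<polygon>` regular polygon, stroke `#008000` → engrave (S233, F2814). Machine vertices: (114.567,66.895) → (123.243,69.870) → (131.481,65.839) → (134.456,57.163) → (130.425,48.925) → (121.749,45.950) → (113.511,49.981) → (110.536,58.657) → (114.567,66.895). Closed: final G1 returns to the first vertex.

G21
G90
G0 X83.879 Y168.335
M3 S233
G01 X126.651 Y168.335 F2814
G01 X126.651 Y70.804
G01 X83.879 Y70.804
G01 X83.879 Y168.335
G0 X28.716 Y46.301
M3 S233
G01 X142.542 Y168.102 F2814
G01 X69.646 Y12.870
G01 X128.676 Y147.593
G01 X51.296 Y137.775
G0 X114.567 Y66.895
M3 S233
G01 X123.243 Y69.870 F2814
G01 X131.481 Y65.839
G01 X134.456 Y57.163
G01 X130.425 Y48.925
G01 X121.749 Y45.950
G01 X113.511 Y49.981
G01 X110.536 Y58.657
G01 X114.567 Y66.895
M5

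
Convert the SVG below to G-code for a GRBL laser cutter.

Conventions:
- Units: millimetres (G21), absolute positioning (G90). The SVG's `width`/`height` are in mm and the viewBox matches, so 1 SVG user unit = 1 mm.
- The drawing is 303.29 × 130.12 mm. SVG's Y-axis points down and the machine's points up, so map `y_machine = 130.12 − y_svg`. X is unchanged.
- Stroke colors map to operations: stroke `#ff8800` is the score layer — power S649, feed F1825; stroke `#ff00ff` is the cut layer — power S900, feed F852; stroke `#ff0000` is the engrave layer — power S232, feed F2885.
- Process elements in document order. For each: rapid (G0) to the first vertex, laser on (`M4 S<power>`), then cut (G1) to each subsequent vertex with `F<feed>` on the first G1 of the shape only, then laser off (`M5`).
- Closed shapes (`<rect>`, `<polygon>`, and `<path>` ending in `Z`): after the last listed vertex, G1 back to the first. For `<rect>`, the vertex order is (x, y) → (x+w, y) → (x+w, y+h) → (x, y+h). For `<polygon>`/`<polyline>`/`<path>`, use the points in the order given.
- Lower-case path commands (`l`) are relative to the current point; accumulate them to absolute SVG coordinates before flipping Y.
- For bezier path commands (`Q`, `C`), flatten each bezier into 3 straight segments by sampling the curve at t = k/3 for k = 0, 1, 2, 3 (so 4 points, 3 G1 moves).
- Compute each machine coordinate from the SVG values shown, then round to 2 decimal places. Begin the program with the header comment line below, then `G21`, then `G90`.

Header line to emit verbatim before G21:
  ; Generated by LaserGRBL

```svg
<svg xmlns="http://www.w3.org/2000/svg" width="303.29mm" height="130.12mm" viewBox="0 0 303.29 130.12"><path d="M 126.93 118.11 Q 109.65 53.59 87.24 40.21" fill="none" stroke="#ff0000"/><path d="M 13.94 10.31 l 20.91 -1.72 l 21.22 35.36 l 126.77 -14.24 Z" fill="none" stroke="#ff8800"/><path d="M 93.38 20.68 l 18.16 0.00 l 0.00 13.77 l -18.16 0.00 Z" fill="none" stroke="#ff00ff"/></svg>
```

; Generated by LaserGRBL
G21
G90
G0 X126.93 Y12.01
M4 S232
G1 X114.84 Y49.34 F2885
G1 X101.61 Y75.31
G1 X87.24 Y89.91
M5
G0 X13.94 Y119.81
M4 S649
G1 X34.85 Y121.53 F1825
G1 X56.07 Y86.17
G1 X182.84 Y100.41
G1 X13.94 Y119.81
M5
G0 X93.38 Y109.44
M4 S900
G1 X111.54 Y109.44 F852
G1 X111.54 Y95.67
G1 X93.38 Y95.67
G1 X93.38 Y109.44
M5

viewBox `0 0 303.29 130.12` with mm width/height → 1 unit = 1 mm. Flip: y_m = 130.12 − y_svg.

**Shape 1** — `<path>` quadratic bezier, stroke `#ff0000` → engrave (S232, F2885). Control points (SVG): P0=(126.93,118.11), P1=(109.65,53.59), P2=(87.24,40.21); sampled at t=k/3. Machine vertices: (126.93,12.01) → (114.84,49.34) → (101.61,75.31) → (87.24,89.91). Open path.

**Shape 2** — `<path>` closed polygon, stroke `#ff8800` → score (S649, F1825). Machine vertices: (13.94,119.81) → (34.85,121.53) → (56.07,86.17) → (182.84,100.41) → (13.94,119.81). Closed: final G1 returns to the first vertex.

**Shape 3** — `<path>` rectangle, stroke `#ff00ff` → cut (S900, F852). Machine vertices: (93.38,109.44) → (111.54,109.44) → (111.54,95.67) → (93.38,95.67) → (93.38,109.44). Closed: final G1 returns to the first vertex.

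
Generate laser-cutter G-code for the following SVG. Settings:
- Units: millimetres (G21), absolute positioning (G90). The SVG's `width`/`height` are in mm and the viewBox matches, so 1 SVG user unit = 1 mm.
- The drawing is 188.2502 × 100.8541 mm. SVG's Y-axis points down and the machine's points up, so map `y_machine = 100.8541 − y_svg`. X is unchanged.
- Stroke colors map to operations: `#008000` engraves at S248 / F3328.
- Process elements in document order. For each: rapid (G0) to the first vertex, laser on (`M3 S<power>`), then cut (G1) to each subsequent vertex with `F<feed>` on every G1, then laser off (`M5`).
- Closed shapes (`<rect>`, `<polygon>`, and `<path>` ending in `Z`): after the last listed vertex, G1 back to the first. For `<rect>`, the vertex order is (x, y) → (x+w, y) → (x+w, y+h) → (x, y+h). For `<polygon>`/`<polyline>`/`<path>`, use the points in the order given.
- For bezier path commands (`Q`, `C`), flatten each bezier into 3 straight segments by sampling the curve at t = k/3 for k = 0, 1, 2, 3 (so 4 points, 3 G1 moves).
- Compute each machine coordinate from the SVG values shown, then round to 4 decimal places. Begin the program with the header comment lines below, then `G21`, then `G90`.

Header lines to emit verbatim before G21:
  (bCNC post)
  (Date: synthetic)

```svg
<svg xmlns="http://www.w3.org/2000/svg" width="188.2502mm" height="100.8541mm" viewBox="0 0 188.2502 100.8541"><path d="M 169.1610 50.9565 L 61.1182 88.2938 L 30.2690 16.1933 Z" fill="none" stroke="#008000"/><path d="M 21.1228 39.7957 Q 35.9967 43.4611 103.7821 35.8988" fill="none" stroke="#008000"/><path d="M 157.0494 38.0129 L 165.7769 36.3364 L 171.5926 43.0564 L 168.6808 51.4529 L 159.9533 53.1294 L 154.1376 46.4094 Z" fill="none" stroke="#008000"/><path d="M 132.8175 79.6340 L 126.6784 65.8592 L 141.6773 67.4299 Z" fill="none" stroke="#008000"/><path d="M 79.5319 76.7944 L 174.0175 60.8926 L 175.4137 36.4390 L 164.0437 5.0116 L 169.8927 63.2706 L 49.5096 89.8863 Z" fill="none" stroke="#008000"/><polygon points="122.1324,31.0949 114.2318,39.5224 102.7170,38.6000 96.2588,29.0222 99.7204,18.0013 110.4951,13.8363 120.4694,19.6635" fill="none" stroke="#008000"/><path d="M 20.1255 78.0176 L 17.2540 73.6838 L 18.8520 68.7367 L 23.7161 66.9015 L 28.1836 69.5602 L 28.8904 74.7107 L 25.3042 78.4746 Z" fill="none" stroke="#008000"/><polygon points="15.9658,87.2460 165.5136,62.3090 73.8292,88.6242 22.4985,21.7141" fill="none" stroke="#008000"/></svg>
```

(bCNC post)
(Date: synthetic)
G21
G90
G0 X169.1610 Y49.8976
M3 S248
G1 X61.1182 Y12.5603 F3328
G1 X30.2690 Y84.6608 F3328
G1 X169.1610 Y49.8976 F3328
M5
G0 X21.1228 Y61.0584
M3 S248
G1 X36.9178 Y59.8623 F3328
G1 X64.4709 Y61.1613 F3328
G1 X103.7821 Y64.9553 F3328
M5
G0 X157.0494 Y62.8412
M3 S248
G1 X165.7769 Y64.5177 F3328
G1 X171.5926 Y57.7977 F3328
G1 X168.6808 Y49.4012 F3328
G1 X159.9533 Y47.7247 F3328
G1 X154.1376 Y54.4447 F3328
G1 X157.0494 Y62.8412 F3328
M5
G0 X132.8175 Y21.2201
M3 S248
G1 X126.6784 Y34.9949 F3328
G1 X141.6773 Y33.4242 F3328
G1 X132.8175 Y21.2201 F3328
M5
G0 X79.5319 Y24.0597
M3 S248
G1 X174.0175 Y39.9615 F3328
G1 X175.4137 Y64.4151 F3328
G1 X164.0437 Y95.8425 F3328
G1 X169.8927 Y37.5835 F3328
G1 X49.5096 Y10.9678 F3328
G1 X79.5319 Y24.0597 F3328
M5
G0 X122.1324 Y69.7592
M3 S248
G1 X114.2318 Y61.3317 F3328
G1 X102.7170 Y62.2541 F3328
G1 X96.2588 Y71.8319 F3328
G1 X99.7204 Y82.8528 F3328
G1 X110.4951 Y87.0178 F3328
G1 X120.4694 Y81.1906 F3328
G1 X122.1324 Y69.7592 F3328
M5
G0 X20.1255 Y22.8365
M3 S248
G1 X17.2540 Y27.1703 F3328
G1 X18.8520 Y32.1174 F3328
G1 X23.7161 Y33.9526 F3328
G1 X28.1836 Y31.2939 F3328
G1 X28.8904 Y26.1434 F3328
G1 X25.3042 Y22.3795 F3328
G1 X20.1255 Y22.8365 F3328
M5
G0 X15.9658 Y13.6081
M3 S248
G1 X165.5136 Y38.5451 F3328
G1 X73.8292 Y12.2299 F3328
G1 X22.4985 Y79.1400 F3328
G1 X15.9658 Y13.6081 F3328
M5

Since the viewBox matches the mm dimensions, user units are millimetres directly. The only transform is the Y-flip y_m = 100.8541 − y_svg.

Shape 1 is a closed polygon drawn with `<path>`. Its stroke #008000 means engrave at S248, F3328. After flipping Y the toolpath is (169.1610,49.8976) → (61.1182,12.5603) → (30.2690,84.6608) → (169.1610,49.8976), returning to the start.

Shape 2 is a quadratic bezier drawn with `<path>`. Its stroke #008000 means engrave at S248, F3328. After flipping Y the toolpath is (21.1228,61.0584) → (36.9178,59.8623) → (64.4709,61.1613) → (103.7821,64.9553).

Shape 3 is a regular polygon drawn with `<path>`. Its stroke #008000 means engrave at S248, F3328. After flipping Y the toolpath is (157.0494,62.8412) → (165.7769,64.5177) → (171.5926,57.7977) → (168.6808,49.4012) → (159.9533,47.7247) → (154.1376,54.4447) → (157.0494,62.8412), returning to the start.

Shape 4 is a regular polygon drawn with `<path>`. Its stroke #008000 means engrave at S248, F3328. After flipping Y the toolpath is (132.8175,21.2201) → (126.6784,34.9949) → (141.6773,33.4242) → (132.8175,21.2201), returning to the start.

Shape 5 is a closed polygon drawn with `<path>`. Its stroke #008000 means engrave at S248, F3328. After flipping Y the toolpath is (79.5319,24.0597) → (174.0175,39.9615) → (175.4137,64.4151) → (164.0437,95.8425) → (169.8927,37.5835) → (49.5096,10.9678) → (79.5319,24.0597), returning to the start.

Shape 6 is a regular polygon drawn with `<polygon>`. Its stroke #008000 means engrave at S248, F3328. After flipping Y the toolpath is (122.1324,69.7592) → (114.2318,61.3317) → (102.7170,62.2541) → (96.2588,71.8319) → (99.7204,82.8528) → (110.4951,87.0178) → (120.4694,81.1906) → (122.1324,69.7592), returning to the start.

Shape 7 is a regular polygon drawn with `<path>`. Its stroke #008000 means engrave at S248, F3328. After flipping Y the toolpath is (20.1255,22.8365) → (17.2540,27.1703) → (18.8520,32.1174) → (23.7161,33.9526) → (28.1836,31.2939) → (28.8904,26.1434) → (25.3042,22.3795) → (20.1255,22.8365), returning to the start.

Shape 8 is a closed polygon drawn with `<polygon>`. Its stroke #008000 means engrave at S248, F3328. After flipping Y the toolpath is (15.9658,13.6081) → (165.5136,38.5451) → (73.8292,12.2299) → (22.4985,79.1400) → (15.9658,13.6081), returning to the start.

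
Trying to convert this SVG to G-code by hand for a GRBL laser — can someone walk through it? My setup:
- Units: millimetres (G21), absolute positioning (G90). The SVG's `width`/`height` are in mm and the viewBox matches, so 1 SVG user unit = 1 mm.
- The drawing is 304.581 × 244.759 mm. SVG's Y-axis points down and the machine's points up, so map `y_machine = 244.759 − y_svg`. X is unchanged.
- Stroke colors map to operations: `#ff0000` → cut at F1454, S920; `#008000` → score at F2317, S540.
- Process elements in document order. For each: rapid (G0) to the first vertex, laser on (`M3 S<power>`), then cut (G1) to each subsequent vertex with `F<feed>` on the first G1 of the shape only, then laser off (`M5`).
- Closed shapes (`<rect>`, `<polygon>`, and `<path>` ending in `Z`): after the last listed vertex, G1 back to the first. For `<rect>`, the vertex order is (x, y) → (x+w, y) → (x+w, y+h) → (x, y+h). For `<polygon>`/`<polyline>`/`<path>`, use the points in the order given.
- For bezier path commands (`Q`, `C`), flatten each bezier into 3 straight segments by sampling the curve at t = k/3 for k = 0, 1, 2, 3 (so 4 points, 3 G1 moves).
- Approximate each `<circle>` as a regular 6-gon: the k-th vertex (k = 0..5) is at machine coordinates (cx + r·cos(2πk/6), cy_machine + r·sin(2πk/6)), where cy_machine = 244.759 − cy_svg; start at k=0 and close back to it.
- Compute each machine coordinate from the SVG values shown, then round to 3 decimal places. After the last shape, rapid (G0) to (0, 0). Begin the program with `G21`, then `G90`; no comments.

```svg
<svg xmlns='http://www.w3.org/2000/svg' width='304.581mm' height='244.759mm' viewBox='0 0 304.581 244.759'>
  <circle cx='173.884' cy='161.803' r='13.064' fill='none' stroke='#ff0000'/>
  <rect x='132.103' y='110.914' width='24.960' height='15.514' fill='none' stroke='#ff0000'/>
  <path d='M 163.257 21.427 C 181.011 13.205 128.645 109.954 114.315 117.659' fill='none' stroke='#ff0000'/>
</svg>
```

Since the viewBox matches the mm dimensions, user units are millimetres directly. The only transform is the Y-flip y_m = 244.759 − y_svg.

Shape 1 is a circle drawn with `<circle>`. Its stroke #ff0000 means cut at S920, F1454. After flipping Y the toolpath is (186.948,82.956) → (180.416,94.270) → (167.352,94.270) → (160.820,82.956) → (167.352,71.642) → (180.416,71.642) → (186.948,82.956), returning to the start.

Shape 2 is a rectangle drawn with `<rect>`. Its stroke #ff0000 means cut at S920, F1454. After flipping Y the toolpath is (132.103,133.845) → (157.063,133.845) → (157.063,118.331) → (132.103,118.331) → (132.103,133.845), returning to the start.

Shape 3 is a cubic bezier drawn with `<path>`. Its stroke #ff0000 means cut at S920, F1454. After flipping Y the toolpath is (163.257,223.332) → (161.643,203.749) → (137.318,157.301) → (114.315,127.100).

G21
G90
G0 X186.948 Y82.956
M3 S920
G1 X180.416 Y94.270 F1454
G1 X167.352 Y94.270
G1 X160.820 Y82.956
G1 X167.352 Y71.642
G1 X180.416 Y71.642
G1 X186.948 Y82.956
M5
G0 X132.103 Y133.845
M3 S920
G1 X157.063 Y133.845 F1454
G1 X157.063 Y118.331
G1 X132.103 Y118.331
G1 X132.103 Y133.845
M5
G0 X163.257 Y223.332
M3 S920
G1 X161.643 Y203.749 F1454
G1 X137.318 Y157.301
G1 X114.315 Y127.100
M5
G0 X0.000 Y0.000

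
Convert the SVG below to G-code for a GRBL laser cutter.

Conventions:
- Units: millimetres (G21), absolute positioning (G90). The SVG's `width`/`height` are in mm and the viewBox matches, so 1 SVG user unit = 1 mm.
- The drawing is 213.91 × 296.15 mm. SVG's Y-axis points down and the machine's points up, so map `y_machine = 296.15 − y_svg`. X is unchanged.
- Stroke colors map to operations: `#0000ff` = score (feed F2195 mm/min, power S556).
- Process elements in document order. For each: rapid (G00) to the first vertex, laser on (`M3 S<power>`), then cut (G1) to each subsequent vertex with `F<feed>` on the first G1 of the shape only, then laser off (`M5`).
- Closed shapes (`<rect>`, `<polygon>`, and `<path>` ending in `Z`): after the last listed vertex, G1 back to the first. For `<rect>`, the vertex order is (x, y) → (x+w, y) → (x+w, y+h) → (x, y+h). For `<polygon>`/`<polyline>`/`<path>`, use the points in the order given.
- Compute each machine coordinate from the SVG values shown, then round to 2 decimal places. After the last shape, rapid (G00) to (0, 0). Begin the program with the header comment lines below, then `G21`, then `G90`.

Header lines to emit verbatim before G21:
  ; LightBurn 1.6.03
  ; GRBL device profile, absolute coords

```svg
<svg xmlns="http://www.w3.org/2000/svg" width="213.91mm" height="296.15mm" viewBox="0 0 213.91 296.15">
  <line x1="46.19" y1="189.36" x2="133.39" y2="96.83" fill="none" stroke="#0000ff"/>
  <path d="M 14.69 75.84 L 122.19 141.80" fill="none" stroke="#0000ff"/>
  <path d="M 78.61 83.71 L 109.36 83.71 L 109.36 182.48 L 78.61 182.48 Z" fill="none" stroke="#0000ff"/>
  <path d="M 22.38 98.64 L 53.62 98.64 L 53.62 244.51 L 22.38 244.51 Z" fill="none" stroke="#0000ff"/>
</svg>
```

; LightBurn 1.6.03
; GRBL device profile, absolute coords
G21
G90
G00 X46.19 Y106.79
M3 S556
G1 X133.39 Y199.32 F2195
M5
G00 X14.69 Y220.31
M3 S556
G1 X122.19 Y154.35 F2195
M5
G00 X78.61 Y212.44
M3 S556
G1 X109.36 Y212.44 F2195
G1 X109.36 Y113.67
G1 X78.61 Y113.67
G1 X78.61 Y212.44
M5
G00 X22.38 Y197.51
M3 S556
G1 X53.62 Y197.51 F2195
G1 X53.62 Y51.64
G1 X22.38 Y51.64
G1 X22.38 Y197.51
M5
G00 X0.00 Y0.00

viewBox `0 0 213.91 296.15` with mm width/height → 1 unit = 1 mm. Flip: y_m = 296.15 − y_svg.

**Shape 1** — `<line>` line segment, stroke `#0000ff` → score (S556, F2195). Machine vertices: (46.19,106.79) → (133.39,199.32). Open path.

**Shape 2** — `<path>` line segment, stroke `#0000ff` → score (S556, F2195). Machine vertices: (14.69,220.31) → (122.19,154.35). Open path.

**Shape 3** — `<path>` rectangle, stroke `#0000ff` → score (S556, F2195). Machine vertices: (78.61,212.44) → (109.36,212.44) → (109.36,113.67) → (78.61,113.67) → (78.61,212.44). Closed: final G1 returns to the first vertex.

**Shape 4** — `<path>` rectangle, stroke `#0000ff` → score (S556, F2195). Machine vertices: (22.38,197.51) → (53.62,197.51) → (53.62,51.64) → (22.38,51.64) → (22.38,197.51). Closed: final G1 returns to the first vertex.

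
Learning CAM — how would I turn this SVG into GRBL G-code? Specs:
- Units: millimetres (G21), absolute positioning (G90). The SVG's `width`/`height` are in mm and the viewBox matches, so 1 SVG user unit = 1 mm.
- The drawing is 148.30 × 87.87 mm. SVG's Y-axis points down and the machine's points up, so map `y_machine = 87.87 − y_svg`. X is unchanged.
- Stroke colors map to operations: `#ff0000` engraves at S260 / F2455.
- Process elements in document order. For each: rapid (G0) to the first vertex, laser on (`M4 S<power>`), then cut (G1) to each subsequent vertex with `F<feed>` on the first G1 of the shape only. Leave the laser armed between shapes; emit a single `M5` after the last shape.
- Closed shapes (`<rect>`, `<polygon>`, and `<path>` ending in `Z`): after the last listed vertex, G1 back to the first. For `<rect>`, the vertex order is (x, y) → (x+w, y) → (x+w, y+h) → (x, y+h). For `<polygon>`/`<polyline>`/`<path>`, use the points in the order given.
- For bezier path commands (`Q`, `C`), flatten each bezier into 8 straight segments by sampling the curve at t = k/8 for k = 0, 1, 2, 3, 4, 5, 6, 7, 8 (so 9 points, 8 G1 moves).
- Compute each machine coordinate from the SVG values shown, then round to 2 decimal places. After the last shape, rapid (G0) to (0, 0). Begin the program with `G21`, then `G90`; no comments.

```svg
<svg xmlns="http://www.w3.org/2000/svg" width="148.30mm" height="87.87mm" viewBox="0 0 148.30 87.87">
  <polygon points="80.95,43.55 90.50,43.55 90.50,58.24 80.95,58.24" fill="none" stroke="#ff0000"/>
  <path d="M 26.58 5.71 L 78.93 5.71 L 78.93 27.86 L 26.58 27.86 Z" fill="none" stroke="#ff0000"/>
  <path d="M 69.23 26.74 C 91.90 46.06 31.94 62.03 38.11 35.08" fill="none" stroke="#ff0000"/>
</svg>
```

Since the viewBox matches the mm dimensions, user units are millimetres directly. The only transform is the Y-flip y_m = 87.87 − y_svg.

Shape 1 is a rectangle drawn with `<polygon>`. Its stroke #ff0000 means engrave at S260, F2455. After flipping Y the toolpath is (80.95,44.32) → (90.50,44.32) → (90.50,29.63) → (80.95,29.63) → (80.95,44.32), returning to the start.

Shape 2 is a rectangle drawn with `<path>`. Its stroke #ff0000 means engrave at S260, F2455. After flipping Y the toolpath is (26.58,82.16) → (78.93,82.16) → (78.93,60.01) → (26.58,60.01) → (26.58,82.16), returning to the start.

Shape 3 is a cubic bezier drawn with `<path>`. Its stroke #ff0000 means engrave at S260, F2455. After flipping Y the toolpath is (69.23,61.13) → (74.15,54.12) → (73.06,47.89) → (67.72,42.89) → (59.86,39.61) → (51.22,38.49) → (43.56,40.01) → (38.61,44.62) → (38.11,52.79).

G21
G90
G0 X80.95 Y44.32
M4 S260
G1 X90.50 Y44.32 F2455
G1 X90.50 Y29.63
G1 X80.95 Y29.63
G1 X80.95 Y44.32
G0 X26.58 Y82.16
M4 S260
G1 X78.93 Y82.16 F2455
G1 X78.93 Y60.01
G1 X26.58 Y60.01
G1 X26.58 Y82.16
G0 X69.23 Y61.13
M4 S260
G1 X74.15 Y54.12 F2455
G1 X73.06 Y47.89
G1 X67.72 Y42.89
G1 X59.86 Y39.61
G1 X51.22 Y38.49
G1 X43.56 Y40.01
G1 X38.61 Y44.62
G1 X38.11 Y52.79
M5
G0 X0.00 Y0.00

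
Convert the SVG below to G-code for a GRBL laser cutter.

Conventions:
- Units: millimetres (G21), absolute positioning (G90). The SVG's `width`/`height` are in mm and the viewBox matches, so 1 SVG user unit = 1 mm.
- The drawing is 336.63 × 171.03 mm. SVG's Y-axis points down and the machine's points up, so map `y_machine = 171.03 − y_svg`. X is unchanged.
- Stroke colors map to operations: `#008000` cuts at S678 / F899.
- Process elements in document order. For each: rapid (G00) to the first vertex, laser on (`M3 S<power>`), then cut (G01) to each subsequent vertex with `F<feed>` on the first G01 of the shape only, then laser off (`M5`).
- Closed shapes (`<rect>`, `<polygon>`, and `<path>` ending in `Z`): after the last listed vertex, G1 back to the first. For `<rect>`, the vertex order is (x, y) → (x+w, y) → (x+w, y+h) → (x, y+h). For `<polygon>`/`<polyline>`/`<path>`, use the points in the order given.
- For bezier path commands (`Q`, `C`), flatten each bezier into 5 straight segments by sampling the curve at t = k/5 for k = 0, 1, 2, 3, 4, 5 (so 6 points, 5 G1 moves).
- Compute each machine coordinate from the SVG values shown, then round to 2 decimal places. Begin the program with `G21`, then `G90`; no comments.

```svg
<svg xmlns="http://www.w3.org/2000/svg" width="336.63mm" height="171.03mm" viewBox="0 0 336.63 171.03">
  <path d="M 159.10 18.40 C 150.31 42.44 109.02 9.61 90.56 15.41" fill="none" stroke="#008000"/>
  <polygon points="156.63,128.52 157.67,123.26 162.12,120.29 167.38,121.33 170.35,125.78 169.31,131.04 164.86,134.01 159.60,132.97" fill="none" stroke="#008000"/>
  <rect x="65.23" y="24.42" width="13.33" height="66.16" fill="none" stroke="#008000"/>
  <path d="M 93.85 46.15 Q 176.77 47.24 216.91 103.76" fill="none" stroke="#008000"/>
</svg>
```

G21
G90
G00 X159.10 Y152.63
M3 S678
G01 X150.37 Y144.27 F899
G01 X136.49 Y144.97
G01 X120.13 Y150.15
G01 X103.93 Y155.23
G01 X90.56 Y155.62
M5
G00 X156.63 Y42.51
M3 S678
G01 X157.67 Y47.77 F899
G01 X162.12 Y50.74
G01 X167.38 Y49.70
G01 X170.35 Y45.25
G01 X169.31 Y39.99
G01 X164.86 Y37.02
G01 X159.60 Y38.06
G01 X156.63 Y42.51
M5
G00 X65.23 Y146.61
M3 S678
G01 X78.56 Y146.61 F899
G01 X78.56 Y80.45
G01 X65.23 Y80.45
G01 X65.23 Y146.61
M5
G00 X93.85 Y124.88
M3 S678
G01 X125.31 Y122.23 F899
G01 X153.34 Y115.14
G01 X177.95 Y103.62
G01 X199.14 Y87.66
G01 X216.91 Y67.27
M5

1 u = 1 mm; y_m = 171.03 − y.

[1] `<path>` cubic bezier, #008000→cut S678 F899: (159.10,152.63) → (150.37,144.27) → (136.49,144.97) → (120.13,150.15) → (103.93,155.23) → (90.56,155.62)

[2] `<polygon>` regular polygon, #008000→cut S678 F899: (156.63,42.51) → (157.67,47.77) → (162.12,50.74) → (167.38,49.70) → (170.35,45.25) → (169.31,39.99) → (164.86,37.02) → (159.60,38.06) → (156.63,42.51) (closed)

[3] `<rect>` rectangle, #008000→cut S678 F899: (65.23,146.61) → (78.56,146.61) → (78.56,80.45) → (65.23,80.45) → (65.23,146.61) (closed)

[4] `<path>` quadratic bezier, #008000→cut S678 F899: (93.85,124.88) → (125.31,122.23) → (153.34,115.14) → (177.95,103.62) → (199.14,87.66) → (216.91,67.27)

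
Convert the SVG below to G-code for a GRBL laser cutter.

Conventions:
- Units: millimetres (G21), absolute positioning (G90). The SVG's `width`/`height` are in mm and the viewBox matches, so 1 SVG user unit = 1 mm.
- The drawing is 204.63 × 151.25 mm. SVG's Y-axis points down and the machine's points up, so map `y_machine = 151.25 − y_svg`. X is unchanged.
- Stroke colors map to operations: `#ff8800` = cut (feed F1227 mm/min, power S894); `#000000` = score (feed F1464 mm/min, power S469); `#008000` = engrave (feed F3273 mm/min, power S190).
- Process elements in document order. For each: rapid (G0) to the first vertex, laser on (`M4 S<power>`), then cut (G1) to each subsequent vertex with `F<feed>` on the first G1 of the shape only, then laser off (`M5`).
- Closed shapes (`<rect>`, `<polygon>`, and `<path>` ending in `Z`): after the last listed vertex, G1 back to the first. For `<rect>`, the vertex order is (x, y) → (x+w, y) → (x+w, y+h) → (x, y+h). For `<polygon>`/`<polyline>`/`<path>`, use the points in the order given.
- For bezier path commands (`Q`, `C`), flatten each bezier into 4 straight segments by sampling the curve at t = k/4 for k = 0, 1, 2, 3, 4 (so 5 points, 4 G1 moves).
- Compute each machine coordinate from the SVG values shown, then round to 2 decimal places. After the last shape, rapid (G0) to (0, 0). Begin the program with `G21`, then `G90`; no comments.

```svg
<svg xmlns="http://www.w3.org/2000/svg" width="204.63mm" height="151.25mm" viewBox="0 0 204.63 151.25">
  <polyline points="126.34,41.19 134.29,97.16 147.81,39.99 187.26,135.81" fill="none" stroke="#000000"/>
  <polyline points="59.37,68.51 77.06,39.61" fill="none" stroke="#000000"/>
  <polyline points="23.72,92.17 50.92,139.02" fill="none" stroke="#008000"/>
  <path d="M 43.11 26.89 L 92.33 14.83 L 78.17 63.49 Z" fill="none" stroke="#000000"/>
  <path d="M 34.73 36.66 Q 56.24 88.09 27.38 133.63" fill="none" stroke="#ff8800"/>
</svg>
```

G21
G90
G0 X126.34 Y110.06
M4 S469
G1 X134.29 Y54.09 F1464
G1 X147.81 Y111.26
G1 X187.26 Y15.44
M5
G0 X59.37 Y82.74
M4 S469
G1 X77.06 Y111.64 F1464
M5
G0 X23.72 Y59.08
M4 S190
G1 X50.92 Y12.23 F3273
M5
G0 X43.11 Y124.36
M4 S469
G1 X92.33 Y136.42 F1464
G1 X78.17 Y87.76
G1 X43.11 Y124.36
M5
G0 X34.73 Y114.59
M4 S894
G1 X42.34 Y89.24 F1227
G1 X43.65 Y64.63
G1 X38.66 Y40.76
G1 X27.38 Y17.62
M5
G0 X0.00 Y0.00

1 u = 1 mm; y_m = 151.25 − y.

[1] `<polyline>` open polyline, #000000→score S469 F1464: (126.34,110.06) → (134.29,54.09) → (147.81,111.26) → (187.26,15.44)

[2] `<polyline>` line segment, #000000→score S469 F1464: (59.37,82.74) → (77.06,111.64)

[3] `<polyline>` line segment, #008000→engrave S190 F3273: (23.72,59.08) → (50.92,12.23)

[4] `<path>` regular polygon, #000000→score S469 F1464: (43.11,124.36) → (92.33,136.42) → (78.17,87.76) → (43.11,124.36) (closed)

[5] `<path>` quadratic bezier, #ff8800→cut S894 F1227: (34.73,114.59) → (42.34,89.24) → (43.65,64.63) → (38.66,40.76) → (27.38,17.62)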